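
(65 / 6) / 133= 65 / 798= 0.08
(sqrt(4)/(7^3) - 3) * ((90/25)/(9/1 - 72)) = 2054/12005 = 0.17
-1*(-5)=5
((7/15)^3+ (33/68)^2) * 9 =5261407/1734000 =3.03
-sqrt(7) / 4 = -0.66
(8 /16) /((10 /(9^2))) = 81 /20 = 4.05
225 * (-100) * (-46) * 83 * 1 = 85905000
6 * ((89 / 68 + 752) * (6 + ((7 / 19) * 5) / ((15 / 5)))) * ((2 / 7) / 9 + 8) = 1628630575 / 6783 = 240104.76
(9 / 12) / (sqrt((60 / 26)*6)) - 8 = -8 +sqrt(65) / 40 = -7.80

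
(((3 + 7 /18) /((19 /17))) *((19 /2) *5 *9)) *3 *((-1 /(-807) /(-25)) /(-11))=1037 /59180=0.02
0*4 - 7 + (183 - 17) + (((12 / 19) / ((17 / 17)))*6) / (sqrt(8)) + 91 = 18*sqrt(2) / 19 + 250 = 251.34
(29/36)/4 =29/144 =0.20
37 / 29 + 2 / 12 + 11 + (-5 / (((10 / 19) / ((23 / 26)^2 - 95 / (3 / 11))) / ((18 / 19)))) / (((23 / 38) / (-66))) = -230679196547 / 676338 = -341070.88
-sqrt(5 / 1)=-sqrt(5)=-2.24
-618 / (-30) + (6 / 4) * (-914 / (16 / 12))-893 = -38013 / 20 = -1900.65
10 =10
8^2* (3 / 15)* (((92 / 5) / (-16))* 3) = -1104 / 25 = -44.16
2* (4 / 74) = 4 / 37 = 0.11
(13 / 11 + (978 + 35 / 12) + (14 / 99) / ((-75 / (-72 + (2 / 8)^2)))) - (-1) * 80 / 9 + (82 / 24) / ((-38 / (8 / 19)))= 21252235427 / 21443400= 991.09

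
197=197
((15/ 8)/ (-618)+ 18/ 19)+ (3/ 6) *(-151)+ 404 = 10315561/ 31312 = 329.44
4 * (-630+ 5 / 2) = -2510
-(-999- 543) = 1542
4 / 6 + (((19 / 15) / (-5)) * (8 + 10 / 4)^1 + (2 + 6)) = 901 / 150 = 6.01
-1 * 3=-3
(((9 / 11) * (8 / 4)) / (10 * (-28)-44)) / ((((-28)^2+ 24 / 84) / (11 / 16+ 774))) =-17353 / 3478464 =-0.00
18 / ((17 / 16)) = 288 / 17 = 16.94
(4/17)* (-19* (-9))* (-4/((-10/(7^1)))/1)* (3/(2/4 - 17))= -19152/935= -20.48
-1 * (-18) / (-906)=-3 / 151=-0.02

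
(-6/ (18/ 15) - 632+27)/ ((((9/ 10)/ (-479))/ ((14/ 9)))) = 40906600/ 81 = 505019.75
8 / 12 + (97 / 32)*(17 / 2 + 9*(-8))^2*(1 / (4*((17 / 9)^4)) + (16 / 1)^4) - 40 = 102762851609080579 / 128288256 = 801030856.71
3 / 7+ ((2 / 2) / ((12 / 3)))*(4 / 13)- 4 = -318 / 91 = -3.49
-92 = -92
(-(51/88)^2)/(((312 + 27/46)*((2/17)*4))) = -338997/148467968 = -0.00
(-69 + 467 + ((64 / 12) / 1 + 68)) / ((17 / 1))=1414 / 51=27.73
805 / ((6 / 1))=805 / 6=134.17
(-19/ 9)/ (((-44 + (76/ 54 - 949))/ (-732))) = -41724/ 26773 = -1.56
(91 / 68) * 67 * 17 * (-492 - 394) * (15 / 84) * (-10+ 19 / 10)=31254093 / 16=1953380.81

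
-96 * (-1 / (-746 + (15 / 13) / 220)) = -54912 / 426709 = -0.13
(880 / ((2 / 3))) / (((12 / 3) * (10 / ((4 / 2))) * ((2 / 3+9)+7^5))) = 99 / 25225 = 0.00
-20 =-20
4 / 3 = 1.33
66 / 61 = 1.08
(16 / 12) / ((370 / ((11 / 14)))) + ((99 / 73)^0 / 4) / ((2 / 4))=3907 / 7770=0.50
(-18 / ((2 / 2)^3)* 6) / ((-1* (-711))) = -0.15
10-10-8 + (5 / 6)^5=-59083 / 7776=-7.60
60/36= 5/3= 1.67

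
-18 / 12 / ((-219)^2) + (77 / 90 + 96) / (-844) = -46465553 / 404790840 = -0.11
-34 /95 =-0.36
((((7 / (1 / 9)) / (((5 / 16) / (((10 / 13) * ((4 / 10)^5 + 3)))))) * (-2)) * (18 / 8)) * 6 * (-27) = 13825129248 / 40625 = 340310.87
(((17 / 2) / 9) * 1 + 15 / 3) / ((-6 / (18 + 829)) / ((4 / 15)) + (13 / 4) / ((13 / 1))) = 181258 / 6813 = 26.60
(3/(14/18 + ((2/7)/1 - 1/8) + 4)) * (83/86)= 62748/107027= 0.59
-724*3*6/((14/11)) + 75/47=-3368247/329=-10237.83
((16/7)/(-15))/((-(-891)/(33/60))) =-4/42525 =-0.00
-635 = -635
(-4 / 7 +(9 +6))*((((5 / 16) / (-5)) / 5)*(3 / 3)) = -101 / 560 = -0.18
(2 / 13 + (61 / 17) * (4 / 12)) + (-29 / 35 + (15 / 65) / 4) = 53747 / 92820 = 0.58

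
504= 504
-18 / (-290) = 9 / 145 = 0.06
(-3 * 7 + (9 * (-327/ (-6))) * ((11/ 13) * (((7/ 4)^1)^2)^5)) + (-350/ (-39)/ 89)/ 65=10578281841126713/ 94629789696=111785.96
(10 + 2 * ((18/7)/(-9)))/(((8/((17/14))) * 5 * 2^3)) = 561/15680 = 0.04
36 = 36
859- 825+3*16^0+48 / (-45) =539 / 15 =35.93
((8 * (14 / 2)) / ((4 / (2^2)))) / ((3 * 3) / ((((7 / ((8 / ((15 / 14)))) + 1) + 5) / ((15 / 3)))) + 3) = 2072 / 351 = 5.90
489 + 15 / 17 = 8328 / 17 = 489.88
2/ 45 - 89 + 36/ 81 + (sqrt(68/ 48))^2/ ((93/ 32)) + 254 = 77179/ 465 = 165.98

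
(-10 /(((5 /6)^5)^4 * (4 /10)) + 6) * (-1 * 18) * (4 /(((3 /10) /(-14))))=-3200198.39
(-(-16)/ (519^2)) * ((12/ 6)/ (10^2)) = 8/ 6734025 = 0.00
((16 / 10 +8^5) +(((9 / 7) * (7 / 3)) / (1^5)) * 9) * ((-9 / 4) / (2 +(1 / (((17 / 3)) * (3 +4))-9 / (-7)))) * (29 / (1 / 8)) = -5170708.63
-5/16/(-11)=0.03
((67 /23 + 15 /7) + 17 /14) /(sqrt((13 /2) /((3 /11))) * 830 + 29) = -175653 /15859732294 + 837885 * sqrt(858) /15859732294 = 0.00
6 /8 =3 /4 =0.75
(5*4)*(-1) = -20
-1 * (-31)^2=-961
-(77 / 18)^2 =-18.30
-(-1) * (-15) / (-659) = 15 / 659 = 0.02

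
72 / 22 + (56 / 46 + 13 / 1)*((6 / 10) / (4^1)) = 5.41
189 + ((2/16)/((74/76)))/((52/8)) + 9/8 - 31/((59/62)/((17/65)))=206173211/1135160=181.62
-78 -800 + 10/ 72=-31603/ 36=-877.86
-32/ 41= -0.78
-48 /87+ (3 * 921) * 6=480746 /29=16577.45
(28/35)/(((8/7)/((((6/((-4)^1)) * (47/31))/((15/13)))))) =-4277/3100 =-1.38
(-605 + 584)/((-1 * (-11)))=-1.91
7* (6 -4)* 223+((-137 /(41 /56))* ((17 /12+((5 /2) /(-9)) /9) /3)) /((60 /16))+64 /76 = 8801719798 /2839455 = 3099.79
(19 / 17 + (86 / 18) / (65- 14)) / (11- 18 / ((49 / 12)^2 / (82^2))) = -1334956 / 7987608423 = -0.00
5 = 5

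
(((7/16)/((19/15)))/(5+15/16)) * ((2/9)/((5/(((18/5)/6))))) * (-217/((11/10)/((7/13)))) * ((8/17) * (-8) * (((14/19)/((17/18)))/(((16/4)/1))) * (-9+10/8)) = -1329039936/1417309465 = -0.94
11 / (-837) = -11 / 837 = -0.01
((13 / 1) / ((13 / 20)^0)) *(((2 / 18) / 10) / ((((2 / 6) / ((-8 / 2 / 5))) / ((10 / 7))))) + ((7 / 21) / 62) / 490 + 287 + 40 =1983843 / 6076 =326.50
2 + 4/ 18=20/ 9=2.22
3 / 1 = 3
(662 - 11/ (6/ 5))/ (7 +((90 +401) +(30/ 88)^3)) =1.31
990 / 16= 495 / 8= 61.88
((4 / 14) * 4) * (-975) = -7800 / 7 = -1114.29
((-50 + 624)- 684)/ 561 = -10/ 51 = -0.20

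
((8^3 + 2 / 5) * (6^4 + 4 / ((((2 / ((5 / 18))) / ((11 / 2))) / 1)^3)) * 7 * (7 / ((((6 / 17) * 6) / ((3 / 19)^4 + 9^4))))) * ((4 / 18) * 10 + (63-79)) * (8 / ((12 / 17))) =-119809853642068617565139 / 7600320720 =-15763789194683.96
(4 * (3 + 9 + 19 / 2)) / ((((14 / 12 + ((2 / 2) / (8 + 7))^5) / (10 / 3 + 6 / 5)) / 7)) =2339.20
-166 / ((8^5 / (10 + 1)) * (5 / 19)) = -17347 / 81920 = -0.21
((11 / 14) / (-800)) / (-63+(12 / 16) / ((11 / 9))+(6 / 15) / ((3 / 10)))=363 / 22565200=0.00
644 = 644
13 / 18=0.72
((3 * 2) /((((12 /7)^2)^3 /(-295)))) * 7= -242945185 /497664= -488.17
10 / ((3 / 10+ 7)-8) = -100 / 7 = -14.29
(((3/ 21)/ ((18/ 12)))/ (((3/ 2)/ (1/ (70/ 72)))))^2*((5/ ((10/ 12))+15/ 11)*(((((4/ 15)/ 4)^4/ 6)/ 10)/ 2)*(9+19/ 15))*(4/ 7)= 256/ 8441015625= 0.00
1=1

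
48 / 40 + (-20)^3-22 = -40104 / 5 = -8020.80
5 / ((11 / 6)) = 30 / 11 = 2.73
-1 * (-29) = 29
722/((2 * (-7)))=-361/7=-51.57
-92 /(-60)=23 /15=1.53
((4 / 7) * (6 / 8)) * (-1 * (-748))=2244 / 7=320.57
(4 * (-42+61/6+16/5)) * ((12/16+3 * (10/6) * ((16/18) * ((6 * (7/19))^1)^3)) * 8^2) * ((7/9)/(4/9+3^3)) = -85798101984/8470865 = -10128.61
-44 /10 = -22 /5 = -4.40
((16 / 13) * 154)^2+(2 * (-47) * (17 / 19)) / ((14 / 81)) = 796544857 / 22477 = 35438.22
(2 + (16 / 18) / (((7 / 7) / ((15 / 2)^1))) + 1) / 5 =29 / 15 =1.93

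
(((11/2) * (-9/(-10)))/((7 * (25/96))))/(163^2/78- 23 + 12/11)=2038608/239278375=0.01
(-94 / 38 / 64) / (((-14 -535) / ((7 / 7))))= 47 / 667584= 0.00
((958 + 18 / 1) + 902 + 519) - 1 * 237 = 2160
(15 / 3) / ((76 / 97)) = 485 / 76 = 6.38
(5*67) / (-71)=-335 / 71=-4.72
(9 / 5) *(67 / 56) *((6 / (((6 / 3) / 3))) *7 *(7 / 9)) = 4221 / 40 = 105.52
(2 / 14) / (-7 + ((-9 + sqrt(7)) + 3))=-13 / 1134-sqrt(7) / 1134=-0.01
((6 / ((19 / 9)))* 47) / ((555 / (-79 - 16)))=-846 / 37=-22.86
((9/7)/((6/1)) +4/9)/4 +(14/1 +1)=7643/504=15.16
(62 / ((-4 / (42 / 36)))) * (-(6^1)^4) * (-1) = -23436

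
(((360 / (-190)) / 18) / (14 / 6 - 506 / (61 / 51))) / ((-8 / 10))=-915 / 2925658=-0.00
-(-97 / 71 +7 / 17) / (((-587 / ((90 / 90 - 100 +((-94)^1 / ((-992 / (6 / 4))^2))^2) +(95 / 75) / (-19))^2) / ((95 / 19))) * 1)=-33132253712051949830833014774721 / 415258724754200875461603491840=-79.79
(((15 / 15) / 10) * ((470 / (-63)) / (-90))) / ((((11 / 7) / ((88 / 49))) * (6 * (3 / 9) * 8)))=47 / 79380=0.00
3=3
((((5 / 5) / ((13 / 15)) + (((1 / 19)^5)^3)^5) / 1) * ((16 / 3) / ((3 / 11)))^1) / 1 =2128746751994285171453661053557729789240948236362025680337085394362455912172666270115040495841559648 / 94342185599746729189423614873581206568632933202407956287666284522881568834924982425552931065705383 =22.56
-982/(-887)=1.11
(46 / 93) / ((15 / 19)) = 874 / 1395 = 0.63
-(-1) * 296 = 296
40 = 40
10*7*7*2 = 980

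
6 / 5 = 1.20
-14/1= -14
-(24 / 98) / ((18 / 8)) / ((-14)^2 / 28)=-16 / 1029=-0.02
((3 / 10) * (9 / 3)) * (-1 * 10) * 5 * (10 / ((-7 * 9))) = 50 / 7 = 7.14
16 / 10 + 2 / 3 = 34 / 15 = 2.27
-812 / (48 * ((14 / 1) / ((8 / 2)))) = -29 / 6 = -4.83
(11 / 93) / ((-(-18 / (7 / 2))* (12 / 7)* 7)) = 77 / 40176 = 0.00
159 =159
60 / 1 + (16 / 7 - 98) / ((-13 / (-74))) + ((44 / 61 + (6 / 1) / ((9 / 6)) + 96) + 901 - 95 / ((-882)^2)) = 318863748685 / 616893732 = 516.89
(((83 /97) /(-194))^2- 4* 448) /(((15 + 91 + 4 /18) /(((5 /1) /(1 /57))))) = -1627692260453235 /338535970544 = -4808.03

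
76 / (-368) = -19 / 92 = -0.21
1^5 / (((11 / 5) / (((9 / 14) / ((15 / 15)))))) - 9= -1341 / 154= -8.71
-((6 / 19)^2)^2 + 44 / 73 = 5639516 / 9513433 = 0.59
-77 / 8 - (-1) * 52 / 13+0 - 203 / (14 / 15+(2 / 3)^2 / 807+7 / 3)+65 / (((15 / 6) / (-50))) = -1298264365 / 949192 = -1367.76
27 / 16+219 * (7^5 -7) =58867227 / 16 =3679201.69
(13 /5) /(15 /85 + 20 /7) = 1547 /1805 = 0.86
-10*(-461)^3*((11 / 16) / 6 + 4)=193495057475 / 48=4031147030.73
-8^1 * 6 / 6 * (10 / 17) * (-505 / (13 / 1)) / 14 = 20200 / 1547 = 13.06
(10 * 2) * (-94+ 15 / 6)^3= -30642435 / 2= -15321217.50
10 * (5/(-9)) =-50/9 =-5.56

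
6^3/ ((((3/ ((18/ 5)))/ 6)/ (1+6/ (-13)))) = 54432/ 65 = 837.42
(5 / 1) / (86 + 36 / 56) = 70 / 1213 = 0.06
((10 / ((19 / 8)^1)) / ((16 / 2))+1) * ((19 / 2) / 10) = 29 / 20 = 1.45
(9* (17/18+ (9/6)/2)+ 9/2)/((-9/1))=-79/36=-2.19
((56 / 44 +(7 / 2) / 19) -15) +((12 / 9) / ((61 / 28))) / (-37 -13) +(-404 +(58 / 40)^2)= -6355929337 / 15298800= -415.45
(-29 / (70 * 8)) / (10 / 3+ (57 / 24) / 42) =-87 / 5695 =-0.02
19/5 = 3.80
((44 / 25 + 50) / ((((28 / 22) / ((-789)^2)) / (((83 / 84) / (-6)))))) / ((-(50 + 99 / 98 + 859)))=40858889159 / 8918100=4581.57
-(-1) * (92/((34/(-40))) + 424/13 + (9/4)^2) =-249491/3536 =-70.56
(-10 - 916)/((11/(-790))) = 731540/11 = 66503.64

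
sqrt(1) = 1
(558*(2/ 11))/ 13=1116/ 143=7.80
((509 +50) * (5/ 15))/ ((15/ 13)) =7267/ 45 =161.49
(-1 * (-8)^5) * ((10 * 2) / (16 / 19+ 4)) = 3112960 / 23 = 135346.09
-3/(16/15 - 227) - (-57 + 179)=-413413/3389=-121.99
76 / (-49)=-76 / 49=-1.55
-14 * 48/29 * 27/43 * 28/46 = -254016/28681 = -8.86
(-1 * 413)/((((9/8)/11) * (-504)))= 8.01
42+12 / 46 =972 / 23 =42.26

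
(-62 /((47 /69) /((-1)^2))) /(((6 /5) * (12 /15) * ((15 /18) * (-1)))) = 10695 /94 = 113.78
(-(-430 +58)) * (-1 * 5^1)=-1860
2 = 2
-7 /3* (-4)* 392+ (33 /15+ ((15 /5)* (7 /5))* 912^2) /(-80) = -9601901 /240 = -40007.92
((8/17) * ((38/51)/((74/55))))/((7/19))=158840/224553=0.71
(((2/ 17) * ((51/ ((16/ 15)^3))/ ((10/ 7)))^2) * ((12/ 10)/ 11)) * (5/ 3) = 18.51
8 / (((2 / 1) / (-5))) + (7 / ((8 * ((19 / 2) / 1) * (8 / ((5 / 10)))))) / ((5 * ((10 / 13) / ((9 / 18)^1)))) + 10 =-1215909 / 121600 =-10.00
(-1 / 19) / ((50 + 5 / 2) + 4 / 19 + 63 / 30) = -5 / 5207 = -0.00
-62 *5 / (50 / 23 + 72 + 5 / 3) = -21390 / 5233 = -4.09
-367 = -367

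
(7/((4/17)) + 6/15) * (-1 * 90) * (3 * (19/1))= -309339/2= -154669.50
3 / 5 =0.60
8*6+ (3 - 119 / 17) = 44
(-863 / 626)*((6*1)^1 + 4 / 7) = -19849 / 2191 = -9.06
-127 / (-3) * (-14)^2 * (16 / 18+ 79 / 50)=13827506 / 675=20485.19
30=30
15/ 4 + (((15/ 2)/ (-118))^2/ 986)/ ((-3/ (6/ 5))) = 102967935/ 27458128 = 3.75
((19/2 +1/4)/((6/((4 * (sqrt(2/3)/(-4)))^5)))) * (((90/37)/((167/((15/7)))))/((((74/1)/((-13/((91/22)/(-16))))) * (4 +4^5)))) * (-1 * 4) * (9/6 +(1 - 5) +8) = 314600 * sqrt(6)/2879049439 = 0.00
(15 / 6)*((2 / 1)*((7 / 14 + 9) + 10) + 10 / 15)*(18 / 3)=595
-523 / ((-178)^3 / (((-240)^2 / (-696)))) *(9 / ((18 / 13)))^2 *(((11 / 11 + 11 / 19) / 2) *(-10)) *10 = 9943537500 / 388437919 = 25.60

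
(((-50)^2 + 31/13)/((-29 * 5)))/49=-32531/92365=-0.35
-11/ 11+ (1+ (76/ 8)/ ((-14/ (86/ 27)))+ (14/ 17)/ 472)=-1637579/ 758268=-2.16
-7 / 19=-0.37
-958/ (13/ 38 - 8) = 36404/ 291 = 125.10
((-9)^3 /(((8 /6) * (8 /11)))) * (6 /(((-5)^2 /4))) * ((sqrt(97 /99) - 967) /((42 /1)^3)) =2584791 /274400 - 81 * sqrt(1067) /274400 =9.41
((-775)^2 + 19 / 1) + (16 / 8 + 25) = 600671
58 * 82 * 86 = 409016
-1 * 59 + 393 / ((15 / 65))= 1644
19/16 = 1.19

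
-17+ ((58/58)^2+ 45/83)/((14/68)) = -5525/581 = -9.51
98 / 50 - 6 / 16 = 1.58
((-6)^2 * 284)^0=1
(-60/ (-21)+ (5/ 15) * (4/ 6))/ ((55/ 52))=2.91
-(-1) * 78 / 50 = 39 / 25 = 1.56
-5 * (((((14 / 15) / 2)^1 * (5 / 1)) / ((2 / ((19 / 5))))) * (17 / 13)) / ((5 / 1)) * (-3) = 2261 / 130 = 17.39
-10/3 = -3.33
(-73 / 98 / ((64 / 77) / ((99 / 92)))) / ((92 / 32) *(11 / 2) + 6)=-79497 / 1798048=-0.04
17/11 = 1.55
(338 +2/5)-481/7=9439/35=269.69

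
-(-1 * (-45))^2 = -2025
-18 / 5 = -3.60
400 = 400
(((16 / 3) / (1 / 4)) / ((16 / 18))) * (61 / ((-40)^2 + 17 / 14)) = 20496 / 22417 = 0.91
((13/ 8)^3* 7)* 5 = 76895/ 512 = 150.19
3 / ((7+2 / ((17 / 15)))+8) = 17 / 95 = 0.18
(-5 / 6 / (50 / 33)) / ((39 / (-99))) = 1.40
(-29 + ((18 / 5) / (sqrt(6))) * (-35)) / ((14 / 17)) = -51 * sqrt(6) / 2 - 493 / 14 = -97.68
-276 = -276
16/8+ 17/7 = 31/7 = 4.43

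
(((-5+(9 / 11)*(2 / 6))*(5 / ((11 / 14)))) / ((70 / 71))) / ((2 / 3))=-5538 / 121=-45.77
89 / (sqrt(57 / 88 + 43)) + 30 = 43.47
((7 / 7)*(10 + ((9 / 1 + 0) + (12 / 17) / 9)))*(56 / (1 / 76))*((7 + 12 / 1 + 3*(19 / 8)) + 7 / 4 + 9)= 152702620 / 51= 2994169.02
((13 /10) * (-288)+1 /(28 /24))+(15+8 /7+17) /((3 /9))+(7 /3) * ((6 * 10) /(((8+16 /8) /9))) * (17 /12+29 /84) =-52.11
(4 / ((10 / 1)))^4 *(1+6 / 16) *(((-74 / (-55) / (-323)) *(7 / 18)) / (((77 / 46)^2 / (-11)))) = 0.00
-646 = -646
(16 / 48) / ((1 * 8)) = 0.04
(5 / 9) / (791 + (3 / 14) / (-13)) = 910 / 1295631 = 0.00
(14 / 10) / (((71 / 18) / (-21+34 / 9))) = -434 / 71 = -6.11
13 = 13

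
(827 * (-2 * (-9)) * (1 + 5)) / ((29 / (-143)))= -12772188 / 29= -440420.28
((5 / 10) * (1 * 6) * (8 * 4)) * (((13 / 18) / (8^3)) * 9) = 39 / 32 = 1.22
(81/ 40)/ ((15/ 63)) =1701/ 200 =8.50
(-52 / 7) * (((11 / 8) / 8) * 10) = -715 / 56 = -12.77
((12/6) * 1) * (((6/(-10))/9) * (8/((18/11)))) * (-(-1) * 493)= -43384/135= -321.36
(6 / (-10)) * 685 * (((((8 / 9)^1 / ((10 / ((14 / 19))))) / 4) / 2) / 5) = -959 / 1425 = -0.67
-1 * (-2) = 2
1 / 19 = 0.05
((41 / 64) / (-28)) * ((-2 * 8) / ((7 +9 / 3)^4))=41 / 1120000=0.00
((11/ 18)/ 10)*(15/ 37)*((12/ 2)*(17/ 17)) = 11/ 74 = 0.15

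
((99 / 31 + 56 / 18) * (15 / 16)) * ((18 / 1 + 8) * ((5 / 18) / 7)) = 571675 / 93744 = 6.10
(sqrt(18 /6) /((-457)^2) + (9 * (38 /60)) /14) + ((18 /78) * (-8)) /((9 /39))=-1063 /140 + sqrt(3) /208849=-7.59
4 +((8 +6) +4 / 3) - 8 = 34 / 3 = 11.33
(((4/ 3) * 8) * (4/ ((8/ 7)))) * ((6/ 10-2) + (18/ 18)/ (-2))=-1064/ 15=-70.93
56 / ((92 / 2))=28 / 23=1.22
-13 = -13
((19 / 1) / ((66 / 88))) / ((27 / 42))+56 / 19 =21728 / 513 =42.35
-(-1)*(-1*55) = -55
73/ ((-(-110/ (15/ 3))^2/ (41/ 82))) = -73/ 968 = -0.08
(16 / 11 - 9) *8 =-664 / 11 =-60.36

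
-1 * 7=-7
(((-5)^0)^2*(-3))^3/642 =-9/214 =-0.04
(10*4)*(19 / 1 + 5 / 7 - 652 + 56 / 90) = -1591792 / 63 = -25266.54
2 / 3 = 0.67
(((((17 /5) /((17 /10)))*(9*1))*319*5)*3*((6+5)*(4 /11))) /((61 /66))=372759.34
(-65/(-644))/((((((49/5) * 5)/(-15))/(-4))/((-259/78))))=-925/2254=-0.41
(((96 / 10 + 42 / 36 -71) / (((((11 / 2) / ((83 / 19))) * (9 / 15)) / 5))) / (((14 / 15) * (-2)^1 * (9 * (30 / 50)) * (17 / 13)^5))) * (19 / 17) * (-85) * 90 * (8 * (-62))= 43157343960575000 / 983960901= 43860832.19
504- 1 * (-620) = 1124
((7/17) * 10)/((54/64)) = 2240/459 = 4.88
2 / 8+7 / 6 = 17 / 12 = 1.42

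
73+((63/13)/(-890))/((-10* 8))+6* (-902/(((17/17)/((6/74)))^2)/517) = 4343484795209/59555880800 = 72.93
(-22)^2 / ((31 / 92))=44528 / 31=1436.39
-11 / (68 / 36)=-99 / 17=-5.82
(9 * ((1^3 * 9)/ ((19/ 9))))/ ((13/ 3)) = 2187/ 247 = 8.85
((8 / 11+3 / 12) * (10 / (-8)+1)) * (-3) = 129 / 176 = 0.73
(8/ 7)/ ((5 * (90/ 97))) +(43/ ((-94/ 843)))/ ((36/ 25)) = -267.55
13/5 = 2.60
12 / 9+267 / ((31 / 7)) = 5731 / 93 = 61.62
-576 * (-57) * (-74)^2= 179788032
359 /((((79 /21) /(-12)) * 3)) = -381.72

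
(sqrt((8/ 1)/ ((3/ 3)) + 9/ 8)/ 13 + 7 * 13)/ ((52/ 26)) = sqrt(146)/ 104 + 91/ 2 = 45.62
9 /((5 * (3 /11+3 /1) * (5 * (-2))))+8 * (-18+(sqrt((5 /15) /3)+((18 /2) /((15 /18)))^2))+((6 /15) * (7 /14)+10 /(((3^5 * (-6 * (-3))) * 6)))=1039173233 /1312200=791.93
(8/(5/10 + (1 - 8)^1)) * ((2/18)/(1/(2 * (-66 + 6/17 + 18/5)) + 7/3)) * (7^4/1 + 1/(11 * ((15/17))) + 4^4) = -8221289344/52610415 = -156.27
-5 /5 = -1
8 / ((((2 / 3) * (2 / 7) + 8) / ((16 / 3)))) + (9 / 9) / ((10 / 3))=2369 / 430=5.51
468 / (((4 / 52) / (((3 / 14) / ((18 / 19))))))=9633 / 7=1376.14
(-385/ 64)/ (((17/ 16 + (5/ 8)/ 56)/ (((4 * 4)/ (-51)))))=1.76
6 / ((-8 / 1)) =-3 / 4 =-0.75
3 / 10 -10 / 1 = -97 / 10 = -9.70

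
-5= -5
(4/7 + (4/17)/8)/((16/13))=1859/3808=0.49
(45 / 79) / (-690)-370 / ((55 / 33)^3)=-7260807 / 90850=-79.92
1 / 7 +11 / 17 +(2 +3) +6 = 1403 / 119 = 11.79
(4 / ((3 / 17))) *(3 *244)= 16592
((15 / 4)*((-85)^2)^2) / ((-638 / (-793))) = 620926434375 / 2552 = 243309731.34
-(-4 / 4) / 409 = 1 / 409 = 0.00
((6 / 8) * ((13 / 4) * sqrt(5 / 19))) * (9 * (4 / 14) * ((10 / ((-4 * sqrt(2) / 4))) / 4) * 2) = -1755 * sqrt(190) / 2128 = -11.37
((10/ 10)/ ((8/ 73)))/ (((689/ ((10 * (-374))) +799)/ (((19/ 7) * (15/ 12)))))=6484225/ 167303976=0.04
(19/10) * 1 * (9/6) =57/20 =2.85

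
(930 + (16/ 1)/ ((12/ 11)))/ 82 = 1417/ 123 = 11.52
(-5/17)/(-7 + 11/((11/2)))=1/17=0.06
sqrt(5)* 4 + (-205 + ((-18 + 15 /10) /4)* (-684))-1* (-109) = 4* sqrt(5) + 5451 /2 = 2734.44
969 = 969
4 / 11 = 0.36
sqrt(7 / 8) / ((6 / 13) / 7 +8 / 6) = 273 * sqrt(14) / 1528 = 0.67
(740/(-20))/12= -37/12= -3.08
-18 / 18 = -1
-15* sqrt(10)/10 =-3* sqrt(10)/2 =-4.74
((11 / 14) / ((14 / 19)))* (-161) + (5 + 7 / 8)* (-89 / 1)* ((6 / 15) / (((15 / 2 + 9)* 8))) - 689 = -15934621 / 18480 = -862.26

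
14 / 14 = 1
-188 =-188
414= 414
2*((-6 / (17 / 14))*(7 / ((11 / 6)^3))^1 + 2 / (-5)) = -1360588 / 113135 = -12.03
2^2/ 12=1/ 3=0.33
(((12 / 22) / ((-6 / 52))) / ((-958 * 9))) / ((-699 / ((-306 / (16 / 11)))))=221 / 1339284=0.00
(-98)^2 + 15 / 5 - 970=8637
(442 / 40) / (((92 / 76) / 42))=88179 / 230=383.39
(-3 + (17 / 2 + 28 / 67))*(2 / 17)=793 / 1139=0.70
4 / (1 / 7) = 28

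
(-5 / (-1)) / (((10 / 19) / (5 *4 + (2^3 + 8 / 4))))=285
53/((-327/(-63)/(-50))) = -55650/109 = -510.55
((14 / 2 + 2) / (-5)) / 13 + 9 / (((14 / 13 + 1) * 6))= 683 / 1170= 0.58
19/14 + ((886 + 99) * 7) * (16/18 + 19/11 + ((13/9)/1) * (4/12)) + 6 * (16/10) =444265799/20790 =21369.21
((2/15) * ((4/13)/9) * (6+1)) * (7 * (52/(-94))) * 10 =-1568/1269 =-1.24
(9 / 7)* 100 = 900 / 7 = 128.57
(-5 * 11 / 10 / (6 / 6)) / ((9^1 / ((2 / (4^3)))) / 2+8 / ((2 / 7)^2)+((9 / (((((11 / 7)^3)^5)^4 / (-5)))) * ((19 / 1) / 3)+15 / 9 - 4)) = -0.02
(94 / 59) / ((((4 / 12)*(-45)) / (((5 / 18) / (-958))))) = 47 / 1526094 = 0.00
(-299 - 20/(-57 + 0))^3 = -4932967991167/185193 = -26636903.07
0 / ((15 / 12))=0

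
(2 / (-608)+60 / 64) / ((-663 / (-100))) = 1775 / 12597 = 0.14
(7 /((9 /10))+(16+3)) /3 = 241 /27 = 8.93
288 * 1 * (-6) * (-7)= 12096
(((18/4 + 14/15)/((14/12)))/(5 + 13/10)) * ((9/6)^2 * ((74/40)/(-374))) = -6031/733040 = -0.01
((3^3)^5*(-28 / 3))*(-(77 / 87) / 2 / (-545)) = -1718680194 / 15805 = -108742.82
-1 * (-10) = 10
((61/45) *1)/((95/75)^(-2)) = 22021/10125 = 2.17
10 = 10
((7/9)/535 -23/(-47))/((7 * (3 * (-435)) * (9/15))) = -111074/1240377705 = -0.00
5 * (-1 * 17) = -85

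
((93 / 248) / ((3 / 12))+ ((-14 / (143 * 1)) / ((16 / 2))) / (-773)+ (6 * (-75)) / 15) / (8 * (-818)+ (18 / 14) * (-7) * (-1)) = 12601439 / 2889489460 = 0.00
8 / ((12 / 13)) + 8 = 50 / 3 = 16.67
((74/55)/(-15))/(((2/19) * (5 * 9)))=-703/37125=-0.02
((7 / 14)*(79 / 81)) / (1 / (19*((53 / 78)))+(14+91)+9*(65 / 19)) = 79553 / 22164516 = 0.00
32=32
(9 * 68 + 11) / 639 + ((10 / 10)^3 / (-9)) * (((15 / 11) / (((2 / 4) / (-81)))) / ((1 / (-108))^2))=2012396773 / 7029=286299.16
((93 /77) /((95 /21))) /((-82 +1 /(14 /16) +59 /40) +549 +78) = 1736 /3560733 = 0.00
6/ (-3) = -2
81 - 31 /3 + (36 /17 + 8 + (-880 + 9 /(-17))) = -40787 /51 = -799.75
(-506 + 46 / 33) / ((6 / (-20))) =166520 / 99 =1682.02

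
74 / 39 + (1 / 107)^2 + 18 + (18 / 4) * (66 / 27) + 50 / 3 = 21237934 / 446511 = 47.56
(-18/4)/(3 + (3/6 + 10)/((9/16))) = -27/130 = -0.21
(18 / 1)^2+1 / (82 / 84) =13326 / 41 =325.02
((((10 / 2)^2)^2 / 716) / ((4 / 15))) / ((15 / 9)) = 5625 / 2864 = 1.96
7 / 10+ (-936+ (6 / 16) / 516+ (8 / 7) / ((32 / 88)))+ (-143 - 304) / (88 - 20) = -938.73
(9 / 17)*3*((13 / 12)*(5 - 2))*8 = 702 / 17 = 41.29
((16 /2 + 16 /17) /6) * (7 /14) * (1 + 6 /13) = 722 /663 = 1.09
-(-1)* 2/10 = 1/5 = 0.20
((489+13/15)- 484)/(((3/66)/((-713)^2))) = 984202384/15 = 65613492.27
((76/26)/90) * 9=19/65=0.29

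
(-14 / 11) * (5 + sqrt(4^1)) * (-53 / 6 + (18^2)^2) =-30860347 / 33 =-935162.03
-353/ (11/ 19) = -6707/ 11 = -609.73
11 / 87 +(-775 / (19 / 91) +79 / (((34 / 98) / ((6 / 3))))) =-91505396 / 28101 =-3256.30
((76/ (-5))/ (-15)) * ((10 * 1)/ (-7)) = -152/ 105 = -1.45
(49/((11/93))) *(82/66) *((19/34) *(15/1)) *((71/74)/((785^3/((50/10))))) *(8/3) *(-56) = -9409609552/1472668431685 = -0.01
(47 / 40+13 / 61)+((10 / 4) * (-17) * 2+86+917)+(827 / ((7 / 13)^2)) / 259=28810830857 / 30966040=930.40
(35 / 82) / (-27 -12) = -35 / 3198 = -0.01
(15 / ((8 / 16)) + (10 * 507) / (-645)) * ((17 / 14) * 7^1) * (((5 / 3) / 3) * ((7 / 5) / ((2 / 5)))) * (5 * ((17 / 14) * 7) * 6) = 12036850 / 129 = 93308.91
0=0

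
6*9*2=108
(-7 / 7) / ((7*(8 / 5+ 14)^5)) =-3125 / 20210220576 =-0.00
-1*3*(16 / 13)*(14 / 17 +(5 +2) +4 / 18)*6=-39392 / 221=-178.24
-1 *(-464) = 464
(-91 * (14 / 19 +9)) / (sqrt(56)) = -2405 * sqrt(14) / 76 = -118.40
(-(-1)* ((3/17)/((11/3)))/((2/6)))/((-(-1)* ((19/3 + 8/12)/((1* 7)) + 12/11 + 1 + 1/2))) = 54/1343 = 0.04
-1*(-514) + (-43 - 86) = 385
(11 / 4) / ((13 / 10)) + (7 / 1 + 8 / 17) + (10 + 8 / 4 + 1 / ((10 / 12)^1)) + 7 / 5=53451 / 2210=24.19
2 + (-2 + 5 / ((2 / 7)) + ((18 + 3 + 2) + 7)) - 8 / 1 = 79 / 2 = 39.50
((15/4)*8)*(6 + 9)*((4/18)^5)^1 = 1600/6561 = 0.24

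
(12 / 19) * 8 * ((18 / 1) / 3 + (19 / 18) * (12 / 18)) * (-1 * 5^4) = -21169.59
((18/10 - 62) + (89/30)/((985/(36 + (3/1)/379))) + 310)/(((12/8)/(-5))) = -932945731/1119945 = -833.03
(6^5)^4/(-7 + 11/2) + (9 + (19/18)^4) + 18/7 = -1791108145885561771385/734832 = -2437438960041971.19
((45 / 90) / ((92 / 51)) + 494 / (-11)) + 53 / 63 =-5583833 / 127512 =-43.79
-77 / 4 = -19.25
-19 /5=-3.80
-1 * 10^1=-10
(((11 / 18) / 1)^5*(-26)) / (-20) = 2093663 / 18895680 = 0.11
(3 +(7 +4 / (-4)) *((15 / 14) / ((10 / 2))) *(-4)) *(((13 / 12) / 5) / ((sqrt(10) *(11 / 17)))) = -221 *sqrt(10) / 3080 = -0.23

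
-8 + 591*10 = 5902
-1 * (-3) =3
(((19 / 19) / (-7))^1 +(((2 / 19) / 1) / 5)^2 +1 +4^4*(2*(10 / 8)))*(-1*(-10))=80972356 / 12635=6408.58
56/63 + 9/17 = 217/153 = 1.42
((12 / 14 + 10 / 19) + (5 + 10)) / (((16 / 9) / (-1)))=-9.22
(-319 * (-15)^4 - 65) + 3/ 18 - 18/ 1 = -96896747/ 6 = -16149457.83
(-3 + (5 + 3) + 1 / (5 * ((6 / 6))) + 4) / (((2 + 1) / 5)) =46 / 3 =15.33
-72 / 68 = -18 / 17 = -1.06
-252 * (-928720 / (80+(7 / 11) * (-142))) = -22582560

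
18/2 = 9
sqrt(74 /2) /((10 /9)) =9 * sqrt(37) /10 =5.47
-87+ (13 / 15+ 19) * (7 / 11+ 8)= 2791 / 33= 84.58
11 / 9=1.22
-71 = -71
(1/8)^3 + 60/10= 3073/512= 6.00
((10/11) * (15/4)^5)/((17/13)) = 49359375/95744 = 515.53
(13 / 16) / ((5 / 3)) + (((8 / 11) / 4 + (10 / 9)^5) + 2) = 226706101 / 51963120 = 4.36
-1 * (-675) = 675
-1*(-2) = 2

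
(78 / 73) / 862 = 39 / 31463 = 0.00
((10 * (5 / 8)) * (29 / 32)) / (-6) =-725 / 768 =-0.94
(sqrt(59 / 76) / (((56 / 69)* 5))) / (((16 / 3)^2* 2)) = 0.00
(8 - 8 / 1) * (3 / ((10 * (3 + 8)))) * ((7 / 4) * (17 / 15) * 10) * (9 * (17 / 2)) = 0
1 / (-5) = -1 / 5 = -0.20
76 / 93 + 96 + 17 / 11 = 100625 / 1023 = 98.36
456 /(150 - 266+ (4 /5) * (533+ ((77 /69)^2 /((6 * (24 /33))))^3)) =1360576946025750528 /926202596174406367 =1.47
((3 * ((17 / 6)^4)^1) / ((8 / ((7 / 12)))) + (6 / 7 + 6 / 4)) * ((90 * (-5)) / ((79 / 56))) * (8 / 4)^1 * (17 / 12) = -2030147225 / 136512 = -14871.57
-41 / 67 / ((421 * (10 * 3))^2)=-41 / 10687632300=-0.00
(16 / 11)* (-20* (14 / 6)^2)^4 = 14757890560000 / 72171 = 204485050.23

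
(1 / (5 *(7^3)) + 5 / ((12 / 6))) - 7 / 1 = -4.50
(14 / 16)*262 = 917 / 4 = 229.25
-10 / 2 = -5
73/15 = 4.87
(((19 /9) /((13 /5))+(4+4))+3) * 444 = 204536 /39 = 5244.51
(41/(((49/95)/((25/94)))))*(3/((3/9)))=876375/4606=190.27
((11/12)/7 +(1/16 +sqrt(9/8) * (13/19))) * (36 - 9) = 24.82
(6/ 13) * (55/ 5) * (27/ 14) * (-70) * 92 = -819720/ 13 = -63055.38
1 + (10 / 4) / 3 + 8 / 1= 59 / 6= 9.83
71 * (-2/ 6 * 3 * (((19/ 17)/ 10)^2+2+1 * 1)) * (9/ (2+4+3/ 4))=-6181331/ 21675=-285.18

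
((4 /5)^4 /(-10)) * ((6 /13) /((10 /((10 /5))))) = -768 /203125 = -0.00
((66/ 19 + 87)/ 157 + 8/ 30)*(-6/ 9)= -75434/ 134235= -0.56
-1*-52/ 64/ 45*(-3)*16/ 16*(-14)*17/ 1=1547/ 120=12.89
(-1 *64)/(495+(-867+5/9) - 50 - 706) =576/10147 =0.06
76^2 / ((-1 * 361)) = -16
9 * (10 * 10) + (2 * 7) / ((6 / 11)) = 2777 / 3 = 925.67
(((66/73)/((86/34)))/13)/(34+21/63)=3366/4203121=0.00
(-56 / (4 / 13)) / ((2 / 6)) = -546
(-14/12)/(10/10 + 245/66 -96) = 77/6025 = 0.01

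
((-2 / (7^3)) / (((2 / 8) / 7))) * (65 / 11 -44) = 3352 / 539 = 6.22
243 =243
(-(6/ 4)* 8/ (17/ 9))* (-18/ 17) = 1944/ 289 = 6.73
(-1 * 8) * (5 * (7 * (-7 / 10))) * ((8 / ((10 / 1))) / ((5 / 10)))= 1568 / 5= 313.60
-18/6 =-3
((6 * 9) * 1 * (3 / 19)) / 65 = 162 / 1235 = 0.13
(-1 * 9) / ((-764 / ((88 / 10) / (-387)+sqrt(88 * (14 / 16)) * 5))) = -11 / 41065+45 * sqrt(77) / 764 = 0.52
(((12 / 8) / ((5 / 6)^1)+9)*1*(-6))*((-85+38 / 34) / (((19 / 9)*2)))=2079108 / 1615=1287.37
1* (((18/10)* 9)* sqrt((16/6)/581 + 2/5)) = 27* sqrt(30729090)/14525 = 10.30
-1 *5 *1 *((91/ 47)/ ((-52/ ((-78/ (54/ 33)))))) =-5005/ 564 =-8.87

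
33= 33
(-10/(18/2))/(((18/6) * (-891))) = 0.00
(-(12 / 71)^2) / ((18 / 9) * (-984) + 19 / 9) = 1296 / 89190413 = 0.00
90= 90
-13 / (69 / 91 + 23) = -1183 / 2162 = -0.55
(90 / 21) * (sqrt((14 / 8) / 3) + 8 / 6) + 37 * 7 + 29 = 5 * sqrt(21) / 7 + 2056 / 7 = 296.99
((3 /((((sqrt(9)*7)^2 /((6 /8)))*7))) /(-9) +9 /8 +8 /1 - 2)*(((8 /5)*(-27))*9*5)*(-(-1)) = -4750839 /343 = -13850.84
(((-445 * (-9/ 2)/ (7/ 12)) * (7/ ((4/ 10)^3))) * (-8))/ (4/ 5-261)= 15018750/ 1301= 11544.00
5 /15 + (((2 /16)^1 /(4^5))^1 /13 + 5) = 1703939 /319488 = 5.33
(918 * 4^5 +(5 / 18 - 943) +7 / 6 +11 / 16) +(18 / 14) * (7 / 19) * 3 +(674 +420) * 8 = 2593302697 / 2736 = 947844.55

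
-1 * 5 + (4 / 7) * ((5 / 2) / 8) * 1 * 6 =-55 / 14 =-3.93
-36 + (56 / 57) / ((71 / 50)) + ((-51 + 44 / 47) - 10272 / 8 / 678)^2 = 304135369558891 / 114152599887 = 2664.29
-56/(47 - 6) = -56/41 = -1.37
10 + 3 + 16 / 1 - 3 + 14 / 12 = 163 / 6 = 27.17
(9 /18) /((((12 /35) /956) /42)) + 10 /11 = 644115 /11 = 58555.91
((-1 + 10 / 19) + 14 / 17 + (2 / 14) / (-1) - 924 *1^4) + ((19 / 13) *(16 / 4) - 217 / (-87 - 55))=-3824953823 / 4173806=-916.42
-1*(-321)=321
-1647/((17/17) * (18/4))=-366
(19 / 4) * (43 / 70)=817 / 280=2.92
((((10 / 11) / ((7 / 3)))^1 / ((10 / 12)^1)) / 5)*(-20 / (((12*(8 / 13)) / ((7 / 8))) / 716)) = -6981 / 44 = -158.66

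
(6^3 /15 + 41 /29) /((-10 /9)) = -14.23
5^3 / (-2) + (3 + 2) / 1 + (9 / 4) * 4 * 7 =11 / 2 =5.50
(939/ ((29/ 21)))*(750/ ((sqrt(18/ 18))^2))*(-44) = -650727000/ 29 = -22438862.07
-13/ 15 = -0.87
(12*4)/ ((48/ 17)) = 17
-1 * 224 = -224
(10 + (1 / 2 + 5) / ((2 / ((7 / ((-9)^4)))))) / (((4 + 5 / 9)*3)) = 262517 / 358668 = 0.73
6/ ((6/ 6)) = 6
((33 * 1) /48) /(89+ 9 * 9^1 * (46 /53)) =583 /135088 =0.00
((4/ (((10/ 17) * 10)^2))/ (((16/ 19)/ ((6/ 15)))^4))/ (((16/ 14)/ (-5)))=-263639383/ 10240000000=-0.03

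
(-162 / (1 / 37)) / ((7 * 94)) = -2997 / 329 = -9.11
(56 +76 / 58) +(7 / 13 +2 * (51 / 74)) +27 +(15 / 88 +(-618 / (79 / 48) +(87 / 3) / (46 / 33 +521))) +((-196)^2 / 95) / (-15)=-316.00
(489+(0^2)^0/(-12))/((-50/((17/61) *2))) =-99739/18300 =-5.45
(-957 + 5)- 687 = -1639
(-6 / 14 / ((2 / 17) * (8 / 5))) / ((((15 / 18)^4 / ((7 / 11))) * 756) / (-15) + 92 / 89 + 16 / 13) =531063 / 8380708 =0.06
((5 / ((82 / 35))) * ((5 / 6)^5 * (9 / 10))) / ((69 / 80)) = 546875 / 611064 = 0.89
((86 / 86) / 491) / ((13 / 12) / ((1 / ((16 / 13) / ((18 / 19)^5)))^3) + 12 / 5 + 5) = 16701888635517926880 / 97954309026633465349837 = 0.00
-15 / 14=-1.07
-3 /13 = -0.23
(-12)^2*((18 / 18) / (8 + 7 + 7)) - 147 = -1545 / 11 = -140.45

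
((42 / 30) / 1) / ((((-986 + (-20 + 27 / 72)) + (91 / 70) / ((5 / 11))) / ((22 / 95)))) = -1232 / 3810507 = -0.00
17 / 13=1.31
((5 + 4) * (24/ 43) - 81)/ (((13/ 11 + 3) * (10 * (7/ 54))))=-970299/ 69230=-14.02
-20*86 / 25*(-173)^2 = -10295576 / 5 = -2059115.20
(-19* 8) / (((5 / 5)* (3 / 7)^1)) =-1064 / 3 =-354.67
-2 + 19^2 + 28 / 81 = 29107 / 81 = 359.35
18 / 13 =1.38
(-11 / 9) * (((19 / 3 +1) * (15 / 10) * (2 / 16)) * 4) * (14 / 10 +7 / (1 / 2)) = -9317 / 90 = -103.52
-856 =-856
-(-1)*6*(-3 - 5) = -48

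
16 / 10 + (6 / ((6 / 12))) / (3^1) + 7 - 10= 13 / 5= 2.60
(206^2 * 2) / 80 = 10609 / 10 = 1060.90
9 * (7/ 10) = 63/ 10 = 6.30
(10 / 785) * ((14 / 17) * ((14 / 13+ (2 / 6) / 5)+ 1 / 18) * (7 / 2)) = 68747 / 1561365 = 0.04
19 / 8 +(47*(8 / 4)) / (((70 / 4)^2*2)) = 24779 / 9800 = 2.53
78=78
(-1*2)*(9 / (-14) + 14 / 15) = -0.58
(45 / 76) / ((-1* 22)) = -45 / 1672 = -0.03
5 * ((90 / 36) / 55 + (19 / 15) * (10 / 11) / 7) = 1.05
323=323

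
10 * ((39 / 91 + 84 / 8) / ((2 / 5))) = 3825 / 14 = 273.21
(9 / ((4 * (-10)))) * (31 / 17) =-279 / 680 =-0.41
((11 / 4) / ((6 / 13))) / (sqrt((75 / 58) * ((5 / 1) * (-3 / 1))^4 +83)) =143 * sqrt(99818) / 1941288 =0.02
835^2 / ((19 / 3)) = 2091675 / 19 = 110088.16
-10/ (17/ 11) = -110/ 17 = -6.47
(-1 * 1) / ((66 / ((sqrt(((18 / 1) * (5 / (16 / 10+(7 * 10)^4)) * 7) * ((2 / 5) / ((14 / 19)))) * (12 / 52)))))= -3 * sqrt(1425593845) / 8583575572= -0.00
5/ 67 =0.07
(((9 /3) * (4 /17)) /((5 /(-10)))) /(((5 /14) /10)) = -672 /17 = -39.53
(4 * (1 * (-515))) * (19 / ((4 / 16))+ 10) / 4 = -44290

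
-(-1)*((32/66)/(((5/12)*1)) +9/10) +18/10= 85/22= 3.86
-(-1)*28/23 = 1.22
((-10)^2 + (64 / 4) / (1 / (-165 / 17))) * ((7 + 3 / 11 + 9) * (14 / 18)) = -1177820 / 1683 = -699.83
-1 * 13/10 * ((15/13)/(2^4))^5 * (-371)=56345625/59896758272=0.00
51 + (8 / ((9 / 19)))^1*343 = 5843.89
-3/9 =-1/3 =-0.33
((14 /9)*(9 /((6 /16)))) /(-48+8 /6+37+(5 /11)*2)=-4.26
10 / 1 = 10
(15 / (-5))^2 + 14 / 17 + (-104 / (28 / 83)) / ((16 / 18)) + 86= -119475 / 476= -251.00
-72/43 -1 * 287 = -12413/43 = -288.67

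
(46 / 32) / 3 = 23 / 48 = 0.48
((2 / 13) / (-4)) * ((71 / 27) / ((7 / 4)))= -142 / 2457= -0.06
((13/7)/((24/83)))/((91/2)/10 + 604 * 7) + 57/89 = 203134649/316425438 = 0.64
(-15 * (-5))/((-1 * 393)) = -25/131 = -0.19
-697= -697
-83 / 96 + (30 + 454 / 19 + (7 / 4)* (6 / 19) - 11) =77671 / 1824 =42.58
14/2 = 7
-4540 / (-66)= 2270 / 33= 68.79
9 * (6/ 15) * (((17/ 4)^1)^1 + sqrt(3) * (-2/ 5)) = 153/ 10 - 36 * sqrt(3)/ 25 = 12.81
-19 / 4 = -4.75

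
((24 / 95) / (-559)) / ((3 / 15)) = -24 / 10621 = -0.00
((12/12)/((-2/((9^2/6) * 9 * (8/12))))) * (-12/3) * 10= 1620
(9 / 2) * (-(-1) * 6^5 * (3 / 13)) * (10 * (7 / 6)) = 1224720 / 13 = 94209.23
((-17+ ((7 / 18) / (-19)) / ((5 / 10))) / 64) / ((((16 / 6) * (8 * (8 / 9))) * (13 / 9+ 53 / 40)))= -196695 / 38795264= -0.01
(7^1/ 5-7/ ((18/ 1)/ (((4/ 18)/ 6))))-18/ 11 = -6703/ 26730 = -0.25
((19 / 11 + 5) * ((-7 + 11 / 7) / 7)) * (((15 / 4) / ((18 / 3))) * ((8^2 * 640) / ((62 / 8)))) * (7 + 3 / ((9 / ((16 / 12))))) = -19292569600 / 150381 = -128291.27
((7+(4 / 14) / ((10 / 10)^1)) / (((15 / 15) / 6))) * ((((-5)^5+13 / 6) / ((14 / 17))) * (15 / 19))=-243674685 / 1862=-130867.18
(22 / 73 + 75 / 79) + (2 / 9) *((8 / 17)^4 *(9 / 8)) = 608342381 / 481665607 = 1.26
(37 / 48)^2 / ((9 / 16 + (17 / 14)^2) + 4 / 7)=67081 / 294480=0.23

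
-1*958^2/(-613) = 917764/613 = 1497.17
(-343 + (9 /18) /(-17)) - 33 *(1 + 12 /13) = -179669 /442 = -406.49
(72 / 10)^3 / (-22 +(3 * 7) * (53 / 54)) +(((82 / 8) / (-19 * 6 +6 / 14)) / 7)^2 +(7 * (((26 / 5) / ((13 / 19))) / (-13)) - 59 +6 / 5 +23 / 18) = -5412141321359 / 16432650000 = -329.35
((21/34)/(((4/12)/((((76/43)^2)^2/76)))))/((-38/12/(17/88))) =-0.01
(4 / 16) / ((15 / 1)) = 1 / 60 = 0.02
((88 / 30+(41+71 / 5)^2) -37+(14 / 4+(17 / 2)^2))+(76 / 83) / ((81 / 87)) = 692403299 / 224100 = 3089.71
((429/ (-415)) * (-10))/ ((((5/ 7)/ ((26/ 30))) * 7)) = 3718/ 2075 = 1.79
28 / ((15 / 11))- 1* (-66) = 1298 / 15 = 86.53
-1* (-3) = 3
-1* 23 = -23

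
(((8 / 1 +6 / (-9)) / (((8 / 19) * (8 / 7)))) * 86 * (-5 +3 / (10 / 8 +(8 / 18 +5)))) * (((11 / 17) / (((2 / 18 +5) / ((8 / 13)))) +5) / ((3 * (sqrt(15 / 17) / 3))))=-1781247386303 * sqrt(255) / 882002160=-32249.63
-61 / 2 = -30.50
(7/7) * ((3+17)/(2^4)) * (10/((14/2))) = 25/14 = 1.79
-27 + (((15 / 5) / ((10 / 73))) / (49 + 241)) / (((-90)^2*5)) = -1057049927 / 39150000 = -27.00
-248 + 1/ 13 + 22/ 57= -183425/ 741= -247.54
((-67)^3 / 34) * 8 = -1203052 / 17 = -70767.76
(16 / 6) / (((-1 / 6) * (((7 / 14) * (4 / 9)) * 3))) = -24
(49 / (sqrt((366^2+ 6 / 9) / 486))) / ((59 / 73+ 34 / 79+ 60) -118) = -1089963 *sqrt(200935) / 9396380815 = -0.05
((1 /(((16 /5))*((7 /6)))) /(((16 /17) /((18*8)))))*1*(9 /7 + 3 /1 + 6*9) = 117045 /49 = 2388.67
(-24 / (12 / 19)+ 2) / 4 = -9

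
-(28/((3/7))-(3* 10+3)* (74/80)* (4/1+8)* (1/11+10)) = 108929/30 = 3630.97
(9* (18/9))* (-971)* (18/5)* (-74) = 23280696/5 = 4656139.20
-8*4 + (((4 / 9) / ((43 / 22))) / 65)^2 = -20248761056 / 632774025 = -32.00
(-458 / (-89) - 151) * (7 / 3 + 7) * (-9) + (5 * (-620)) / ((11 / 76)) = -8973956 / 979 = -9166.45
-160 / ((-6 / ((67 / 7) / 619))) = 5360 / 12999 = 0.41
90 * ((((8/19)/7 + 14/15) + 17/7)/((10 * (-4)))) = -20481/2660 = -7.70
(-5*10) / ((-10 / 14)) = 70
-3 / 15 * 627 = -125.40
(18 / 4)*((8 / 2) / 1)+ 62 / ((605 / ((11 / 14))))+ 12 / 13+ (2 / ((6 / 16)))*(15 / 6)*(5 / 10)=385439 / 15015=25.67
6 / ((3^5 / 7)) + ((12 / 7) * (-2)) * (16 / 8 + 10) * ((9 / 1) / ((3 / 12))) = -839710 / 567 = -1480.97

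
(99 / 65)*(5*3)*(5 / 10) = 297 / 26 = 11.42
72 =72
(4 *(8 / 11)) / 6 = 16 / 33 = 0.48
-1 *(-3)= 3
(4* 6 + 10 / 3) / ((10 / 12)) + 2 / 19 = 3126 / 95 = 32.91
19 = 19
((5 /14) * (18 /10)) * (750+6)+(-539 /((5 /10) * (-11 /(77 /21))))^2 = 1166458 /9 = 129606.44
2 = 2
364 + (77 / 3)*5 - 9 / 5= 7358 / 15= 490.53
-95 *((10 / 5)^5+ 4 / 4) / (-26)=3135 / 26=120.58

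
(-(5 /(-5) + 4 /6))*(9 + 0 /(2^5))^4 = 2187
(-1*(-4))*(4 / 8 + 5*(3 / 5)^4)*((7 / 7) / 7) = 82 / 125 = 0.66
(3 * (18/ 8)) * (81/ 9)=243/ 4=60.75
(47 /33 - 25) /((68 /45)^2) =-262575 /25432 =-10.32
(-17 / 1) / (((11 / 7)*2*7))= -17 / 22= -0.77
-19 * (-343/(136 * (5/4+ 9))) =6517/1394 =4.68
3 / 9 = 0.33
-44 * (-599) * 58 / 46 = 764324 / 23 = 33231.48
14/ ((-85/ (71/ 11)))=-994/ 935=-1.06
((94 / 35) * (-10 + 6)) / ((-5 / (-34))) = -12784 / 175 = -73.05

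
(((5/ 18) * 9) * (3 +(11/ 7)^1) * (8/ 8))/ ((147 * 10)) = 8/ 1029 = 0.01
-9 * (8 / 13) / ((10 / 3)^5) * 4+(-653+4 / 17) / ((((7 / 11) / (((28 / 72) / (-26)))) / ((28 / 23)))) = 295835508 / 15884375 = 18.62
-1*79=-79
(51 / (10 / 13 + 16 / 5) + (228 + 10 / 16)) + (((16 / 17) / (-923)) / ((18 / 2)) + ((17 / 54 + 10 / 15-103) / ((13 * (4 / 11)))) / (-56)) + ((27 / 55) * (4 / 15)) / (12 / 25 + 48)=313288280559635 / 1295319415104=241.86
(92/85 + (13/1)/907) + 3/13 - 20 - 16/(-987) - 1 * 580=-592194404726/989205945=-598.66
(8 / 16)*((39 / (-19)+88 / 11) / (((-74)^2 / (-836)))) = -0.45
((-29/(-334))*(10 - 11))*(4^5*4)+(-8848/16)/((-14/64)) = 2172.36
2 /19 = 0.11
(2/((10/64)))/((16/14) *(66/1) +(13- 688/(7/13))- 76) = -448/44285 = -0.01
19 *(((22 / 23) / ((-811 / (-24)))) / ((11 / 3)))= 2736 / 18653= 0.15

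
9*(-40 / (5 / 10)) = -720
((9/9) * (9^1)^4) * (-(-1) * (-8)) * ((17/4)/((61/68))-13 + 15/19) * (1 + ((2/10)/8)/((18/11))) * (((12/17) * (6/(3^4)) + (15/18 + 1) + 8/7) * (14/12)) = 65229516027/46360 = 1407021.48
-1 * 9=-9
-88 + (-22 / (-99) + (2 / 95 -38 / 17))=-1308034 / 14535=-89.99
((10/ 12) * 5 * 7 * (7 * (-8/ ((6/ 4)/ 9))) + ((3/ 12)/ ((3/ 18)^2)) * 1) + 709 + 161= -8921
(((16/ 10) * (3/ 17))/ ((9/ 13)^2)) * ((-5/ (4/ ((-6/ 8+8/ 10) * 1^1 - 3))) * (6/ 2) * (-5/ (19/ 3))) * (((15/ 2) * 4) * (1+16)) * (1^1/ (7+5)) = -49855/ 228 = -218.66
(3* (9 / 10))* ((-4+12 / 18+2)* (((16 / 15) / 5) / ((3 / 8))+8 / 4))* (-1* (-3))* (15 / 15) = -3468 / 125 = -27.74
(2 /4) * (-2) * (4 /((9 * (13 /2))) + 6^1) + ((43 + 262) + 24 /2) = 36379 /117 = 310.93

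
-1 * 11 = -11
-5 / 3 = -1.67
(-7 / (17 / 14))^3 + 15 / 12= -3740203 / 19652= -190.32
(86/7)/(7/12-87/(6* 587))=605784/27545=21.99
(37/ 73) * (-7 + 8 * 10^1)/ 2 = 37/ 2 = 18.50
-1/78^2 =-1/6084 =-0.00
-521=-521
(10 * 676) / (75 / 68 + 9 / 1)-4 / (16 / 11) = 666.36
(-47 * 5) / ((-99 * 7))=235 / 693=0.34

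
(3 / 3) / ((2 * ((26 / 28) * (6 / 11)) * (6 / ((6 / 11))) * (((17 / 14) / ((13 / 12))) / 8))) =98 / 153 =0.64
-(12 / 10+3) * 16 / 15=-112 / 25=-4.48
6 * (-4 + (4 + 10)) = 60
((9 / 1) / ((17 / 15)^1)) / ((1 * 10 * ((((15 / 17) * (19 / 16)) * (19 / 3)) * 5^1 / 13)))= 2808 / 9025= 0.31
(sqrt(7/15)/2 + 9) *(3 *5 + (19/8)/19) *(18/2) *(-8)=-9801 -363 *sqrt(105)/10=-10172.96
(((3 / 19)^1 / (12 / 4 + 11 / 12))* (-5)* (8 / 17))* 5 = -7200 / 15181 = -0.47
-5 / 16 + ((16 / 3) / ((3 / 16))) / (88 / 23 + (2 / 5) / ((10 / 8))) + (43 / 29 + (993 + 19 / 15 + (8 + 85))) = 3407601887 / 3111120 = 1095.30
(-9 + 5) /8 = -1 /2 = -0.50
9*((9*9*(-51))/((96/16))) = -12393/2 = -6196.50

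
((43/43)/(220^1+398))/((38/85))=85/23484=0.00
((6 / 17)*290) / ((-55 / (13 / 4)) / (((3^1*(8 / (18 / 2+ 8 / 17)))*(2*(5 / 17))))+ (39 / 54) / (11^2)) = -19706544 / 2184619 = -9.02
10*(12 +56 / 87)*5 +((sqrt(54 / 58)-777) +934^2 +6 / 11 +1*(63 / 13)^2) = 3*sqrt(87) / 29 +141069217958 / 161733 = 872236.18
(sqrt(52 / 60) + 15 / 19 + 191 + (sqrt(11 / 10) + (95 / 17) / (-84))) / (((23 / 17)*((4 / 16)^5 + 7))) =17408*sqrt(195) / 2473305 + 8704*sqrt(110) / 824435 + 1331667712 / 65789913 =20.45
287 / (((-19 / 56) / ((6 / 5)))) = -96432 / 95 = -1015.07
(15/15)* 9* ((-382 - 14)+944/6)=-2148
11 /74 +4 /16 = 59 /148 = 0.40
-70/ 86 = -35/ 43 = -0.81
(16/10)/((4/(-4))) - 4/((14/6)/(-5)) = 244/35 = 6.97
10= 10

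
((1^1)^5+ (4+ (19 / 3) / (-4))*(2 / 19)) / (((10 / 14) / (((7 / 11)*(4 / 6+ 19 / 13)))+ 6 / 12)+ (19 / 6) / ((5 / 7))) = 2907905 / 12659054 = 0.23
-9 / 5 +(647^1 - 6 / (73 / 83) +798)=524278 / 365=1436.38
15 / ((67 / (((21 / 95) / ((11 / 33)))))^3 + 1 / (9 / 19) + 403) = 3750705 / 257967973943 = 0.00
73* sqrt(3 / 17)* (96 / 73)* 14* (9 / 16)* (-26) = -19656* sqrt(51) / 17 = -8257.17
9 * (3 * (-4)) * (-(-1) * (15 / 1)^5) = -82012500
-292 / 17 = -17.18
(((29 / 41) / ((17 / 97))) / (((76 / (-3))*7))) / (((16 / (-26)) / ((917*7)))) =100601319 / 423776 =237.39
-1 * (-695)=695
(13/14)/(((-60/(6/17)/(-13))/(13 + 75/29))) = 19097/17255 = 1.11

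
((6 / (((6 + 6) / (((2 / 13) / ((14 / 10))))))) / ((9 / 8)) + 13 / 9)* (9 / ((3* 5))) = 1223 / 1365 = 0.90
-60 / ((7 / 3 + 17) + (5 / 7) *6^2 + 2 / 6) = -1260 / 953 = -1.32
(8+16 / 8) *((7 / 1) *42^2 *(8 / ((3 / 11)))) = 3622080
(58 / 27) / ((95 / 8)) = 464 / 2565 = 0.18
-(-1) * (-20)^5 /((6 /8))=-12800000 /3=-4266666.67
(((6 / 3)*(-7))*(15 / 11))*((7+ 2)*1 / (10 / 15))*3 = -8505 / 11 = -773.18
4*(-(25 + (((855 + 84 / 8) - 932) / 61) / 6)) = -18167 / 183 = -99.27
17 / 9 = 1.89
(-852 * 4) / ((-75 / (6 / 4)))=1704 / 25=68.16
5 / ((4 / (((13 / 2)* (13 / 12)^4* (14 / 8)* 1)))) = 12995255 / 663552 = 19.58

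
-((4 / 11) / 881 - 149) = 1443955 / 9691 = 149.00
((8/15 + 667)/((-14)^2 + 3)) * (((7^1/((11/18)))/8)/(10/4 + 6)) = 12369/21890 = 0.57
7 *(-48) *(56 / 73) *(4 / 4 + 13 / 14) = -36288 / 73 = -497.10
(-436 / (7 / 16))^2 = 48664576 / 49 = 993154.61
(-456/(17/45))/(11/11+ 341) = -60/17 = -3.53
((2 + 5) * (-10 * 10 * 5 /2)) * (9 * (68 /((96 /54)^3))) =-97594875 /512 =-190614.99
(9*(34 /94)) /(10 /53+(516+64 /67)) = 60367 /9589974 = 0.01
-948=-948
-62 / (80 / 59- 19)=3658 / 1041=3.51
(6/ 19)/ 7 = 0.05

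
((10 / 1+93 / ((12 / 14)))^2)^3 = 177210755074809 / 64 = 2768918048043.89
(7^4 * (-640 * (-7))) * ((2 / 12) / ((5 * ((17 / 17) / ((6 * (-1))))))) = -2151296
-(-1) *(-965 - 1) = -966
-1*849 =-849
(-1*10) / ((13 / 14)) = -140 / 13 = -10.77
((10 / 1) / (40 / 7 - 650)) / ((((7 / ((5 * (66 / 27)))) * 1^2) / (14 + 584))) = -5980 / 369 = -16.21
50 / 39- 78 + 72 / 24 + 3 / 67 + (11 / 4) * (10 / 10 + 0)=-741289 / 10452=-70.92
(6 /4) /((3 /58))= 29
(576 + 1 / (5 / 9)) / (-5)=-2889 / 25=-115.56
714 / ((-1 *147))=-34 / 7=-4.86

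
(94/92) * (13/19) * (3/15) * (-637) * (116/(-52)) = 868231/4370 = 198.68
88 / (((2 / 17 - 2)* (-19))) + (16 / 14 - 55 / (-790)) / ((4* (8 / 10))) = 954683 / 336224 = 2.84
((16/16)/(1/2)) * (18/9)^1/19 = 4/19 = 0.21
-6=-6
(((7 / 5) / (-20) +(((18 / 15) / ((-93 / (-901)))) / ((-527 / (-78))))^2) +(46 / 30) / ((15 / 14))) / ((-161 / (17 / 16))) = -61068537113 / 2141091086400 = -0.03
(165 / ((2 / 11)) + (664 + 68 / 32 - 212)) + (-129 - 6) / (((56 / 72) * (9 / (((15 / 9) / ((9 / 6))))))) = 75051 / 56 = 1340.20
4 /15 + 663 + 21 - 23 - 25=9544 /15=636.27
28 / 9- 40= -332 / 9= -36.89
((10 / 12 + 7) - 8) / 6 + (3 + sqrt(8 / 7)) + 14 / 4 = 2 * sqrt(14) / 7 + 233 / 36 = 7.54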